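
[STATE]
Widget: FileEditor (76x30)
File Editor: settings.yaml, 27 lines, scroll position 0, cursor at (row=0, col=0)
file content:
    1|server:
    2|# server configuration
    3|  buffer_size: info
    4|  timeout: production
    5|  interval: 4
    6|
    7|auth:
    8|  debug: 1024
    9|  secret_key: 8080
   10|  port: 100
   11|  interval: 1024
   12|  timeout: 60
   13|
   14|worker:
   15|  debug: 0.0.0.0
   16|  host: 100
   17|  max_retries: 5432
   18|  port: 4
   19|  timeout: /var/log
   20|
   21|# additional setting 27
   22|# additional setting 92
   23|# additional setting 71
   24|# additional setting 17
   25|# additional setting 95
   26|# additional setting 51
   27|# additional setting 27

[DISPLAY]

█erver:                                                                    ▲
# server configuration                                                     █
  buffer_size: info                                                        ░
  timeout: production                                                      ░
  interval: 4                                                              ░
                                                                           ░
auth:                                                                      ░
  debug: 1024                                                              ░
  secret_key: 8080                                                         ░
  port: 100                                                                ░
  interval: 1024                                                           ░
  timeout: 60                                                              ░
                                                                           ░
worker:                                                                    ░
  debug: 0.0.0.0                                                           ░
  host: 100                                                                ░
  max_retries: 5432                                                        ░
  port: 4                                                                  ░
  timeout: /var/log                                                        ░
                                                                           ░
# additional setting 27                                                    ░
# additional setting 92                                                    ░
# additional setting 71                                                    ░
# additional setting 17                                                    ░
# additional setting 95                                                    ░
# additional setting 51                                                    ░
# additional setting 27                                                    ░
                                                                           ░
                                                                           ░
                                                                           ▼


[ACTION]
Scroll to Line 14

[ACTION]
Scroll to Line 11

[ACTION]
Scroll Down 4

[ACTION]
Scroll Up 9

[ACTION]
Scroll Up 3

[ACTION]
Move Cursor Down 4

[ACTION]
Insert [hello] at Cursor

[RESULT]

server:                                                                    ▲
# server configuration                                                     █
  buffer_size: info                                                        ░
  timeout: production                                                      ░
hello█ interval: 4                                                         ░
                                                                           ░
auth:                                                                      ░
  debug: 1024                                                              ░
  secret_key: 8080                                                         ░
  port: 100                                                                ░
  interval: 1024                                                           ░
  timeout: 60                                                              ░
                                                                           ░
worker:                                                                    ░
  debug: 0.0.0.0                                                           ░
  host: 100                                                                ░
  max_retries: 5432                                                        ░
  port: 4                                                                  ░
  timeout: /var/log                                                        ░
                                                                           ░
# additional setting 27                                                    ░
# additional setting 92                                                    ░
# additional setting 71                                                    ░
# additional setting 17                                                    ░
# additional setting 95                                                    ░
# additional setting 51                                                    ░
# additional setting 27                                                    ░
                                                                           ░
                                                                           ░
                                                                           ▼


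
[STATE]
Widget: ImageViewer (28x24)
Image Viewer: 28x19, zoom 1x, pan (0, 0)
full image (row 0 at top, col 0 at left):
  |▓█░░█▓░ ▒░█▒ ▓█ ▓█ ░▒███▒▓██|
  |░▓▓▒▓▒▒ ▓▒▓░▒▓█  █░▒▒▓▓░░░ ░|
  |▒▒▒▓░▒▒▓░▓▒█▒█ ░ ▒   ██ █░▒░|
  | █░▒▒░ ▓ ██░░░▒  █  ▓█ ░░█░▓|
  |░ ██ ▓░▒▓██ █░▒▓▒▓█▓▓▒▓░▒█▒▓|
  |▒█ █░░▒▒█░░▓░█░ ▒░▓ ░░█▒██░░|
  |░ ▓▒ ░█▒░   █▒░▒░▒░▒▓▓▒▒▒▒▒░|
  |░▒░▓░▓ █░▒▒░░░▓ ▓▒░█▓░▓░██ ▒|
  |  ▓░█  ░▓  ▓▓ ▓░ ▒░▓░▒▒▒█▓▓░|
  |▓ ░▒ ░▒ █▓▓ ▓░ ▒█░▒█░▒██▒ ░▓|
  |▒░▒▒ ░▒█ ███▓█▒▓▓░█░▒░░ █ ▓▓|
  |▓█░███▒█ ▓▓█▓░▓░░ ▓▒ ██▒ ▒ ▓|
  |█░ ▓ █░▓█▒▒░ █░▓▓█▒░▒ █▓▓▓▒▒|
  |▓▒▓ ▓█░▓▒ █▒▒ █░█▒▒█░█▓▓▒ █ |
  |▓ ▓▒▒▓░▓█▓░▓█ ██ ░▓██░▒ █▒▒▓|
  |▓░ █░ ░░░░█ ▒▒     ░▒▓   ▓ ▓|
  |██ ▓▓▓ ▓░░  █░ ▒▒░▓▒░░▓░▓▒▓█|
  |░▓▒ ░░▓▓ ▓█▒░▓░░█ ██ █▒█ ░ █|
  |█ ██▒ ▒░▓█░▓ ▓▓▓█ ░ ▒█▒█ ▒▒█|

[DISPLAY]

▓█░░█▓░ ▒░█▒ ▓█ ▓█ ░▒███▒▓██
░▓▓▒▓▒▒ ▓▒▓░▒▓█  █░▒▒▓▓░░░ ░
▒▒▒▓░▒▒▓░▓▒█▒█ ░ ▒   ██ █░▒░
 █░▒▒░ ▓ ██░░░▒  █  ▓█ ░░█░▓
░ ██ ▓░▒▓██ █░▒▓▒▓█▓▓▒▓░▒█▒▓
▒█ █░░▒▒█░░▓░█░ ▒░▓ ░░█▒██░░
░ ▓▒ ░█▒░   █▒░▒░▒░▒▓▓▒▒▒▒▒░
░▒░▓░▓ █░▒▒░░░▓ ▓▒░█▓░▓░██ ▒
  ▓░█  ░▓  ▓▓ ▓░ ▒░▓░▒▒▒█▓▓░
▓ ░▒ ░▒ █▓▓ ▓░ ▒█░▒█░▒██▒ ░▓
▒░▒▒ ░▒█ ███▓█▒▓▓░█░▒░░ █ ▓▓
▓█░███▒█ ▓▓█▓░▓░░ ▓▒ ██▒ ▒ ▓
█░ ▓ █░▓█▒▒░ █░▓▓█▒░▒ █▓▓▓▒▒
▓▒▓ ▓█░▓▒ █▒▒ █░█▒▒█░█▓▓▒ █ 
▓ ▓▒▒▓░▓█▓░▓█ ██ ░▓██░▒ █▒▒▓
▓░ █░ ░░░░█ ▒▒     ░▒▓   ▓ ▓
██ ▓▓▓ ▓░░  █░ ▒▒░▓▒░░▓░▓▒▓█
░▓▒ ░░▓▓ ▓█▒░▓░░█ ██ █▒█ ░ █
█ ██▒ ▒░▓█░▓ ▓▓▓█ ░ ▒█▒█ ▒▒█
                            
                            
                            
                            
                            


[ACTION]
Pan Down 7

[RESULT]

░▒░▓░▓ █░▒▒░░░▓ ▓▒░█▓░▓░██ ▒
  ▓░█  ░▓  ▓▓ ▓░ ▒░▓░▒▒▒█▓▓░
▓ ░▒ ░▒ █▓▓ ▓░ ▒█░▒█░▒██▒ ░▓
▒░▒▒ ░▒█ ███▓█▒▓▓░█░▒░░ █ ▓▓
▓█░███▒█ ▓▓█▓░▓░░ ▓▒ ██▒ ▒ ▓
█░ ▓ █░▓█▒▒░ █░▓▓█▒░▒ █▓▓▓▒▒
▓▒▓ ▓█░▓▒ █▒▒ █░█▒▒█░█▓▓▒ █ 
▓ ▓▒▒▓░▓█▓░▓█ ██ ░▓██░▒ █▒▒▓
▓░ █░ ░░░░█ ▒▒     ░▒▓   ▓ ▓
██ ▓▓▓ ▓░░  █░ ▒▒░▓▒░░▓░▓▒▓█
░▓▒ ░░▓▓ ▓█▒░▓░░█ ██ █▒█ ░ █
█ ██▒ ▒░▓█░▓ ▓▓▓█ ░ ▒█▒█ ▒▒█
                            
                            
                            
                            
                            
                            
                            
                            
                            
                            
                            
                            


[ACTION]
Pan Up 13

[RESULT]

▓█░░█▓░ ▒░█▒ ▓█ ▓█ ░▒███▒▓██
░▓▓▒▓▒▒ ▓▒▓░▒▓█  █░▒▒▓▓░░░ ░
▒▒▒▓░▒▒▓░▓▒█▒█ ░ ▒   ██ █░▒░
 █░▒▒░ ▓ ██░░░▒  █  ▓█ ░░█░▓
░ ██ ▓░▒▓██ █░▒▓▒▓█▓▓▒▓░▒█▒▓
▒█ █░░▒▒█░░▓░█░ ▒░▓ ░░█▒██░░
░ ▓▒ ░█▒░   █▒░▒░▒░▒▓▓▒▒▒▒▒░
░▒░▓░▓ █░▒▒░░░▓ ▓▒░█▓░▓░██ ▒
  ▓░█  ░▓  ▓▓ ▓░ ▒░▓░▒▒▒█▓▓░
▓ ░▒ ░▒ █▓▓ ▓░ ▒█░▒█░▒██▒ ░▓
▒░▒▒ ░▒█ ███▓█▒▓▓░█░▒░░ █ ▓▓
▓█░███▒█ ▓▓█▓░▓░░ ▓▒ ██▒ ▒ ▓
█░ ▓ █░▓█▒▒░ █░▓▓█▒░▒ █▓▓▓▒▒
▓▒▓ ▓█░▓▒ █▒▒ █░█▒▒█░█▓▓▒ █ 
▓ ▓▒▒▓░▓█▓░▓█ ██ ░▓██░▒ █▒▒▓
▓░ █░ ░░░░█ ▒▒     ░▒▓   ▓ ▓
██ ▓▓▓ ▓░░  █░ ▒▒░▓▒░░▓░▓▒▓█
░▓▒ ░░▓▓ ▓█▒░▓░░█ ██ █▒█ ░ █
█ ██▒ ▒░▓█░▓ ▓▓▓█ ░ ▒█▒█ ▒▒█
                            
                            
                            
                            
                            


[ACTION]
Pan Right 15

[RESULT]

 ▓█ ░▒███▒▓██               
  █░▒▒▓▓░░░ ░               
░ ▒   ██ █░▒░               
  █  ▓█ ░░█░▓               
▓▒▓█▓▓▒▓░▒█▒▓               
 ▒░▓ ░░█▒██░░               
▒░▒░▒▓▓▒▒▒▒▒░               
 ▓▒░█▓░▓░██ ▒               
░ ▒░▓░▒▒▒█▓▓░               
▒█░▒█░▒██▒ ░▓               
▓▓░█░▒░░ █ ▓▓               
░░ ▓▒ ██▒ ▒ ▓               
▓▓█▒░▒ █▓▓▓▒▒               
░█▒▒█░█▓▓▒ █                
█ ░▓██░▒ █▒▒▓               
    ░▒▓   ▓ ▓               
▒▒░▓▒░░▓░▓▒▓█               
░█ ██ █▒█ ░ █               
▓█ ░ ▒█▒█ ▒▒█               
                            
                            
                            
                            
                            


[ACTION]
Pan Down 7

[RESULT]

 ▓▒░█▓░▓░██ ▒               
░ ▒░▓░▒▒▒█▓▓░               
▒█░▒█░▒██▒ ░▓               
▓▓░█░▒░░ █ ▓▓               
░░ ▓▒ ██▒ ▒ ▓               
▓▓█▒░▒ █▓▓▓▒▒               
░█▒▒█░█▓▓▒ █                
█ ░▓██░▒ █▒▒▓               
    ░▒▓   ▓ ▓               
▒▒░▓▒░░▓░▓▒▓█               
░█ ██ █▒█ ░ █               
▓█ ░ ▒█▒█ ▒▒█               
                            
                            
                            
                            
                            
                            
                            
                            
                            
                            
                            
                            


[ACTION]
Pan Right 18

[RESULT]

                            
                            
                            
                            
                            
                            
                            
                            
                            
                            
                            
                            
                            
                            
                            
                            
                            
                            
                            
                            
                            
                            
                            
                            


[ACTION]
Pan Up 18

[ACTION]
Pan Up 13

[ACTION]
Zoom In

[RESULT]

▓██  ░░▒▒██████▒▒▓▓████     
▓██  ░░▒▒██████▒▒▓▓████     
 ██░░▒▒▒▒▓▓▓▓░░░░░░  ░░     
 ██░░▒▒▒▒▓▓▓▓░░░░░░  ░░     
 ▒▒      ████  ██░░▒▒░░     
 ▒▒      ████  ██░░▒▒░░     
 ██    ▓▓██  ░░░░██░░▓▓     
 ██    ▓▓██  ░░░░██░░▓▓     
▒▓▓██▓▓▓▓▒▒▓▓░░▒▒██▒▒▓▓     
▒▓▓██▓▓▓▓▒▒▓▓░░▒▒██▒▒▓▓     
▒░░▓▓  ░░░░██▒▒████░░░░     
▒░░▓▓  ░░░░██▒▒████░░░░     
░▒▒░░▒▒▓▓▓▓▒▒▒▒▒▒▒▒▒▒░░     
░▒▒░░▒▒▓▓▓▓▒▒▒▒▒▒▒▒▒▒░░     
▓▒▒░░██▓▓░░▓▓░░████  ▒▒     
▓▒▒░░██▓▓░░▓▓░░████  ▒▒     
 ▒▒░░▓▓░░▒▒▒▒▒▒██▓▓▓▓░░     
 ▒▒░░▓▓░░▒▒▒▒▒▒██▓▓▓▓░░     
█░░▒▒██░░▒▒████▒▒  ░░▓▓     
█░░▒▒██░░▒▒████▒▒  ░░▓▓     
▓░░██░░▒▒░░░░  ██  ▓▓▓▓     
▓░░██░░▒▒░░░░  ██  ▓▓▓▓     
░  ▓▓▒▒  ████▒▒  ▒▒  ▓▓     
░  ▓▓▒▒  ████▒▒  ▒▒  ▓▓     


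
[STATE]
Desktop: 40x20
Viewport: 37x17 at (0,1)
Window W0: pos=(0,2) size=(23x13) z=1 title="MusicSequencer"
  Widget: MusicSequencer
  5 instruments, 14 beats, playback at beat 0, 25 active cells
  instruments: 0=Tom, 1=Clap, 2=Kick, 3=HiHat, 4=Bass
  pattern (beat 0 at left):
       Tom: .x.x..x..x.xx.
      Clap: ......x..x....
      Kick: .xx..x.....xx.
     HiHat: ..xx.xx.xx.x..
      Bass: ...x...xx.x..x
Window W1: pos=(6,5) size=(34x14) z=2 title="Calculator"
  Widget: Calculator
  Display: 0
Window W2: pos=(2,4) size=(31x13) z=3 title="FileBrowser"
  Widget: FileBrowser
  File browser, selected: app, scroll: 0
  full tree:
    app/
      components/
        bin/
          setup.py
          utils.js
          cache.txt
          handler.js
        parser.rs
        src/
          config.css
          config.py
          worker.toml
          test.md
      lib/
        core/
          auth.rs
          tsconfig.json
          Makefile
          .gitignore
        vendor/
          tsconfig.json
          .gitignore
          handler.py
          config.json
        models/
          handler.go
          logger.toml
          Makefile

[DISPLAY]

                                     
┏━━━━━━━━━━━━━━━━━━━━━┓              
┃ MusicSequencer      ┃              
┠─┏━━━━━━━━━━━━━━━━━━━━━━━━━━━━━┓    
┃ ┃ FileBrowser                 ┃━━━━
┃ ┠─────────────────────────────┨    
┃ ┃> [-] app/                   ┃────
┃ ┃    [+] components/          ┃    
┃ ┃    [+] lib/                 ┃    
┃ ┃                             ┃    
┃ ┃                             ┃    
┃ ┃                             ┃    
┃ ┃                             ┃    
┗━┃                             ┃    
  ┃                             ┃    
  ┗━━━━━━━━━━━━━━━━━━━━━━━━━━━━━┛    
      ┃└───┴───┴───┴───┘             


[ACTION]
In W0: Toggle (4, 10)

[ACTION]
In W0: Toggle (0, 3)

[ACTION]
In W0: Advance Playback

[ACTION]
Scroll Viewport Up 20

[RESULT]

                                     
                                     
┏━━━━━━━━━━━━━━━━━━━━━┓              
┃ MusicSequencer      ┃              
┠─┏━━━━━━━━━━━━━━━━━━━━━━━━━━━━━┓    
┃ ┃ FileBrowser                 ┃━━━━
┃ ┠─────────────────────────────┨    
┃ ┃> [-] app/                   ┃────
┃ ┃    [+] components/          ┃    
┃ ┃    [+] lib/                 ┃    
┃ ┃                             ┃    
┃ ┃                             ┃    
┃ ┃                             ┃    
┃ ┃                             ┃    
┗━┃                             ┃    
  ┃                             ┃    
  ┗━━━━━━━━━━━━━━━━━━━━━━━━━━━━━┛    


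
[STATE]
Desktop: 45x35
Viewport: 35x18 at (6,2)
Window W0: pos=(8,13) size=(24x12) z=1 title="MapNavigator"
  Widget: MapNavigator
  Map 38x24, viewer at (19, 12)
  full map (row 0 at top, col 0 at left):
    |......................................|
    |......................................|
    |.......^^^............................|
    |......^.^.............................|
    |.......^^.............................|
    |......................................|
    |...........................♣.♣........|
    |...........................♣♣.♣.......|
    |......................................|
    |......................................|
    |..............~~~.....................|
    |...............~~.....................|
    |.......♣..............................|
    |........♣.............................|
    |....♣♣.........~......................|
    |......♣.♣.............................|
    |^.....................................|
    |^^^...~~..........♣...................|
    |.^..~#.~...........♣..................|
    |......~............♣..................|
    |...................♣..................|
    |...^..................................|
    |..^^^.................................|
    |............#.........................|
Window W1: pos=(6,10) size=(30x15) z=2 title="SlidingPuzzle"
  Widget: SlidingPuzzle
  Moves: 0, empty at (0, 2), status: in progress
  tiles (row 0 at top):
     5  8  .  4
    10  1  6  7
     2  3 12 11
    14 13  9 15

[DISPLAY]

                                   
                                   
                                   
                                   
                                   
                                   
                                   
                                   
┏━━━━━━━━━━━━━━━━━━━━━━━━━━━━┓     
┃ SlidingPuzzle              ┃     
┠────────────────────────────┨     
┃┌────┬────┬────┬────┐       ┃     
┃│  5 │  8 │    │  4 │       ┃     
┃├────┼────┼────┼────┤       ┃     
┃│ 10 │  1 │  6 │  7 │       ┃     
┃├────┼────┼────┼────┤       ┃     
┃│  2 │  3 │ 12 │ 11 │       ┃     
┃├────┼────┼────┼────┤       ┃     


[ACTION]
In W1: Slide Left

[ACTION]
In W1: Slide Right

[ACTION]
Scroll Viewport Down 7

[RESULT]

                                   
┏━━━━━━━━━━━━━━━━━━━━━━━━━━━━┓     
┃ SlidingPuzzle              ┃     
┠────────────────────────────┨     
┃┌────┬────┬────┬────┐       ┃     
┃│  5 │  8 │    │  4 │       ┃     
┃├────┼────┼────┼────┤       ┃     
┃│ 10 │  1 │  6 │  7 │       ┃     
┃├────┼────┼────┼────┤       ┃     
┃│  2 │  3 │ 12 │ 11 │       ┃     
┃├────┼────┼────┼────┤       ┃     
┃│ 14 │ 13 │  9 │ 15 │       ┃     
┃└────┴────┴────┴────┘       ┃     
┃Moves: 2                    ┃     
┃                            ┃     
┗━━━━━━━━━━━━━━━━━━━━━━━━━━━━┛     
                                   
                                   


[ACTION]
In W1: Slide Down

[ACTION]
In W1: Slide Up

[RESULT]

                                   
┏━━━━━━━━━━━━━━━━━━━━━━━━━━━━┓     
┃ SlidingPuzzle              ┃     
┠────────────────────────────┨     
┃┌────┬────┬────┬────┐       ┃     
┃│  5 │  8 │  6 │  4 │       ┃     
┃├────┼────┼────┼────┤       ┃     
┃│ 10 │  1 │    │  7 │       ┃     
┃├────┼────┼────┼────┤       ┃     
┃│  2 │  3 │ 12 │ 11 │       ┃     
┃├────┼────┼────┼────┤       ┃     
┃│ 14 │ 13 │  9 │ 15 │       ┃     
┃└────┴────┴────┴────┘       ┃     
┃Moves: 3                    ┃     
┃                            ┃     
┗━━━━━━━━━━━━━━━━━━━━━━━━━━━━┛     
                                   
                                   


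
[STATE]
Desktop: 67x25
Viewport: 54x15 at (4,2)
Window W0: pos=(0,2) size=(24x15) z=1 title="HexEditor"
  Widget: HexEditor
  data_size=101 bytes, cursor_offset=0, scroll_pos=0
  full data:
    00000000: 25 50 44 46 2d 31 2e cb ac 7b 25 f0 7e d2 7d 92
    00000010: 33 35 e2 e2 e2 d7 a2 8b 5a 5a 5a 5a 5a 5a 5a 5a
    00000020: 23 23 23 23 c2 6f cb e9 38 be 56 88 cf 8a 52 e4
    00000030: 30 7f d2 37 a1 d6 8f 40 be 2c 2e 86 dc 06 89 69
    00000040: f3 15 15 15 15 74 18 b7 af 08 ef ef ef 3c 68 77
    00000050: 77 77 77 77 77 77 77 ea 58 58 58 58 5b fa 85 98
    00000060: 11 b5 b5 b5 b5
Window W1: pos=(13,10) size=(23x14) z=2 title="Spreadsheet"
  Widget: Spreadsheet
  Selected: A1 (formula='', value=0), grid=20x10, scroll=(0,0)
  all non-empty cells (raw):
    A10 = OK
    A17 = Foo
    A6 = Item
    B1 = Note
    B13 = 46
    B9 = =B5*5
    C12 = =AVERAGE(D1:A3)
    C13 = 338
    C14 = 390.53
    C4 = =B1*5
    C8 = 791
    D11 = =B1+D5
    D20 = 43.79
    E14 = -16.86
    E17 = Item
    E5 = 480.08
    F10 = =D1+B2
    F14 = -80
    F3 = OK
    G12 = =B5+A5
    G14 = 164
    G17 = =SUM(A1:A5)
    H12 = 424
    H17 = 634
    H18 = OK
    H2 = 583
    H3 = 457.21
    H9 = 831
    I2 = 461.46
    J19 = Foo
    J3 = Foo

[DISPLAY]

━━━━━━━━━━━━━━━━━━━┓                                  
xEditor            ┃                                  
───────────────────┨                                  
00000  25 50 44 46 ┃                                  
00010  33 35 e2 e2 ┃                                  
00020  23 23 23 23 ┃                                  
00030  30 7f d2 37 ┃                                  
00040  f3 15 15 15 ┃                                  
00050  77┏━━━━━━━━━━━━━━━━━━━━━┓                      
00060  11┃ Spreadsheet         ┃                      
         ┠─────────────────────┨                      
         ┃A1:                  ┃                      
         ┃       A       B     ┃                      
         ┃---------------------┃                      
━━━━━━━━━┃  1      [0]Note     ┃                      


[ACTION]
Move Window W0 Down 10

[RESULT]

                                                      
                                                      
                                                      
                                                      
                                                      
                                                      
                                                      
                                                      
━━━━━━━━━┏━━━━━━━━━━━━━━━━━━━━━┓                      
xEditor  ┃ Spreadsheet         ┃                      
─────────┠─────────────────────┨                      
00000  25┃A1:                  ┃                      
00010  33┃       A       B     ┃                      
00020  23┃---------------------┃                      
00030  30┃  1      [0]Note     ┃                      


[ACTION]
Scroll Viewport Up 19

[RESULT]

                                                      
                                                      
                                                      
                                                      
                                                      
                                                      
                                                      
                                                      
                                                      
                                                      
━━━━━━━━━┏━━━━━━━━━━━━━━━━━━━━━┓                      
xEditor  ┃ Spreadsheet         ┃                      
─────────┠─────────────────────┨                      
00000  25┃A1:                  ┃                      
00010  33┃       A       B     ┃                      


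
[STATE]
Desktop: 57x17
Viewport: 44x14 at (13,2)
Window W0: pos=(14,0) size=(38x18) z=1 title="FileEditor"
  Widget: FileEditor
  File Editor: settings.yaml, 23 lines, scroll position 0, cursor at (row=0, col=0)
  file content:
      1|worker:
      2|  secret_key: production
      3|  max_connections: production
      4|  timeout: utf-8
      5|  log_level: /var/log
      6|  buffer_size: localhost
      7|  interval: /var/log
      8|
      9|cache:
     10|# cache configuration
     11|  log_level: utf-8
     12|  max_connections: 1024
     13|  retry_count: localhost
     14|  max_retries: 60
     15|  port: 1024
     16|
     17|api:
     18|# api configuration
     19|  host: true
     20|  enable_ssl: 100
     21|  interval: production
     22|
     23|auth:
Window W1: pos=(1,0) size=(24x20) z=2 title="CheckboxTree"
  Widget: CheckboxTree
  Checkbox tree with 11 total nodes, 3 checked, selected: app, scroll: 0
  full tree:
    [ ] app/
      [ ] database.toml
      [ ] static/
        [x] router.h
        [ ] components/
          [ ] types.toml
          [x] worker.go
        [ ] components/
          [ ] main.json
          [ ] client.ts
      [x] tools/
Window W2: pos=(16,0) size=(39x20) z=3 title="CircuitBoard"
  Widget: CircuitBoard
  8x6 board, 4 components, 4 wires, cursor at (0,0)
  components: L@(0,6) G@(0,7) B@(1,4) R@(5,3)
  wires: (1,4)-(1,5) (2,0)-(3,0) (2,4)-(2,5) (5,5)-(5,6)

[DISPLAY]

───┠─────────────────────────────────────┨  
   ┃   0 1 2 3 4 5 6 7                   ┃  
bas┃0  [.]                      L   G    ┃  
ic/┃                                     ┃  
ute┃1                   B ─ ·            ┃  
mpo┃                                     ┃  
typ┃2   ·               · ─ ·            ┃  
wor┃    │                                ┃  
mpo┃3   ·                                ┃  
mai┃                                     ┃  
cli┃4                                    ┃  
s/ ┃                                     ┃  
   ┃5               R       · ─ ·        ┃  
   ┃Cursor: (0,0)                        ┃  


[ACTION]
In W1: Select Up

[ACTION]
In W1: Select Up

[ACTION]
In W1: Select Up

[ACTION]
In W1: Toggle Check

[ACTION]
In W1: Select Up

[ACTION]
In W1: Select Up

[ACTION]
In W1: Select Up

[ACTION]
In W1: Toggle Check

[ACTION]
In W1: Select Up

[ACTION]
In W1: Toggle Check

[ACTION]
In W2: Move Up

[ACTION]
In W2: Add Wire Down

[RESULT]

───┠─────────────────────────────────────┨  
   ┃   0 1 2 3 4 5 6 7                   ┃  
bas┃0  [.]                      L   G    ┃  
ic/┃    │                                ┃  
ute┃1   ·               B ─ ·            ┃  
mpo┃                                     ┃  
typ┃2   ·               · ─ ·            ┃  
wor┃    │                                ┃  
mpo┃3   ·                                ┃  
mai┃                                     ┃  
cli┃4                                    ┃  
s/ ┃                                     ┃  
   ┃5               R       · ─ ·        ┃  
   ┃Cursor: (0,0)                        ┃  


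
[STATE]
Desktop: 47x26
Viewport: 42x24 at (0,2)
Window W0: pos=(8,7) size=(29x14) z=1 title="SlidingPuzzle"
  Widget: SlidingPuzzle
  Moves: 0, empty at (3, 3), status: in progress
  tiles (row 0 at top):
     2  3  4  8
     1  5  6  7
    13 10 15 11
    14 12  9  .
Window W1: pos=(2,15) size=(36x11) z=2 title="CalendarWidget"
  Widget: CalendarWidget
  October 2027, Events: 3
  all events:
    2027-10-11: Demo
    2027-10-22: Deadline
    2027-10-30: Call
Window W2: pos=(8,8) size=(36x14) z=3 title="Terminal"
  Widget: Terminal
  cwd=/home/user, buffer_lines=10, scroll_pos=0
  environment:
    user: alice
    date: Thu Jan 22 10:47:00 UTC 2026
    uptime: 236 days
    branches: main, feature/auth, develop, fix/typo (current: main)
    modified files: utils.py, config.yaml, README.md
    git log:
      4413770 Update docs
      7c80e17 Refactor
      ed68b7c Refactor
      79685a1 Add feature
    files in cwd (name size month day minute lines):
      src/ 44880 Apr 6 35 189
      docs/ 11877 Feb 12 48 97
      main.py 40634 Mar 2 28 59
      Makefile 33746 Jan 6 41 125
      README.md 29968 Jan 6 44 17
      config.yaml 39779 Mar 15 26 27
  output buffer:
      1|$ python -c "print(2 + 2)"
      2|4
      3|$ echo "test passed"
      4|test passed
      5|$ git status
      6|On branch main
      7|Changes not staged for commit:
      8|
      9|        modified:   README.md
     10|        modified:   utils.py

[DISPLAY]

                                          
                                          
                                          
                                          
                                          
        ┏━━━━━━━━━━━━━━━━━━━━━━━━━━━┓     
        ┏━━━━━━━━━━━━━━━━━━━━━━━━━━━━━━━━━
        ┃ Terminal                        
        ┠─────────────────────────────────
        ┃$ python -c "print(2 + 2)"       
        ┃4                                
        ┃$ echo "test passed"             
        ┃test passed                      
  ┏━━━━━┃$ git status                     
  ┃ Cale┃On branch main                   
  ┠─────┃Changes not staged for commit:   
  ┃     ┃                                 
  ┃Mo Tu┃        modified:   README.md    
  ┃     ┃        modified:   utils.py     
  ┃ 4  5┗━━━━━━━━━━━━━━━━━━━━━━━━━━━━━━━━━
  ┃11* 12 13 14 15 16 17             ┃    
  ┃18 19 20 21 22* 23 24             ┃    
  ┃25 26 27 28 29 30* 31             ┃    
  ┗━━━━━━━━━━━━━━━━━━━━━━━━━━━━━━━━━━┛    


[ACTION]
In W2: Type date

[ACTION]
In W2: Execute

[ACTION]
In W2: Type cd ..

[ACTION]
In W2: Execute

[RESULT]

                                          
                                          
                                          
                                          
                                          
        ┏━━━━━━━━━━━━━━━━━━━━━━━━━━━┓     
        ┏━━━━━━━━━━━━━━━━━━━━━━━━━━━━━━━━━
        ┃ Terminal                        
        ┠─────────────────────────────────
        ┃On branch main                   
        ┃Changes not staged for commit:   
        ┃                                 
        ┃        modified:   README.md    
  ┏━━━━━┃        modified:   utils.py     
  ┃ Cale┃$ date                           
  ┠─────┃Thu Jan 22 10:47:00 UTC 2026     
  ┃     ┃$ cd ..                          
  ┃Mo Tu┃                                 
  ┃     ┃$ █                              
  ┃ 4  5┗━━━━━━━━━━━━━━━━━━━━━━━━━━━━━━━━━
  ┃11* 12 13 14 15 16 17             ┃    
  ┃18 19 20 21 22* 23 24             ┃    
  ┃25 26 27 28 29 30* 31             ┃    
  ┗━━━━━━━━━━━━━━━━━━━━━━━━━━━━━━━━━━┛    


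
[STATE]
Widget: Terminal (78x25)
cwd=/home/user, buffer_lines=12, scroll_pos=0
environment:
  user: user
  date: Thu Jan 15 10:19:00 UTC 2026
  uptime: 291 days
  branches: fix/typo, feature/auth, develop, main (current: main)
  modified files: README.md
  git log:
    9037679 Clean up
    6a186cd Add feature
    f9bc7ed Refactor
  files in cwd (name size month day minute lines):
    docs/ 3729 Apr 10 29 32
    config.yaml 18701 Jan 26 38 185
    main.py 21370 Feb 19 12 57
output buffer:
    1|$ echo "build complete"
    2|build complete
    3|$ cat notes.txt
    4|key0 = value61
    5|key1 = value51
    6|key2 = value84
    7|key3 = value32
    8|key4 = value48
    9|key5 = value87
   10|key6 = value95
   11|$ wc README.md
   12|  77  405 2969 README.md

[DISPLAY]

$ echo "build complete"                                                       
build complete                                                                
$ cat notes.txt                                                               
key0 = value61                                                                
key1 = value51                                                                
key2 = value84                                                                
key3 = value32                                                                
key4 = value48                                                                
key5 = value87                                                                
key6 = value95                                                                
$ wc README.md                                                                
  77  405 2969 README.md                                                      
$ █                                                                           
                                                                              
                                                                              
                                                                              
                                                                              
                                                                              
                                                                              
                                                                              
                                                                              
                                                                              
                                                                              
                                                                              
                                                                              


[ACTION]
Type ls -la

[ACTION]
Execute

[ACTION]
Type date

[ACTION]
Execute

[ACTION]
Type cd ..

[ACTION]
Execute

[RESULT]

$ echo "build complete"                                                       
build complete                                                                
$ cat notes.txt                                                               
key0 = value61                                                                
key1 = value51                                                                
key2 = value84                                                                
key3 = value32                                                                
key4 = value48                                                                
key5 = value87                                                                
key6 = value95                                                                
$ wc README.md                                                                
  77  405 2969 README.md                                                      
$ ls -la                                                                      
drwxr-xr-x  1 user group     3729 Apr 10 10:29 docs/                          
-rw-r--r--  1 user group    18701 Jan 26 10:38 config.yaml                    
-rw-r--r--  1 user group    21370 Feb 19 10:12 main.py                        
$ date                                                                        
Thu Jan 15 10:19:00 UTC 2026                                                  
$ cd ..                                                                       
                                                                              
$ █                                                                           
                                                                              
                                                                              
                                                                              
                                                                              
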